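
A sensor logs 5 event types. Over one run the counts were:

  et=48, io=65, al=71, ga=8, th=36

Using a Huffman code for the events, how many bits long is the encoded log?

Build the Huffman tree bottom-up:
ga(8) + th(36) → 44
44 + et(48) → 92
io(65) + al(71) → 136
92 + 136 → 228
Total encoded bits = sum of merged weights = 44 + 92 + 136 + 228 = 500.

500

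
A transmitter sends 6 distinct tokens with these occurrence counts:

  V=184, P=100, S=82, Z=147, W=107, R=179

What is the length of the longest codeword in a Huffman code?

Merge the two lowest-weight nodes at each step:
combine S(82), P(100) → 182
combine W(107), Z(147) → 254
combine R(179), 182 → 361
combine V(184), 254 → 438
combine 361, 438 → 799
The rarest symbols sit at the bottom; the longest codeword is 3 bits.

3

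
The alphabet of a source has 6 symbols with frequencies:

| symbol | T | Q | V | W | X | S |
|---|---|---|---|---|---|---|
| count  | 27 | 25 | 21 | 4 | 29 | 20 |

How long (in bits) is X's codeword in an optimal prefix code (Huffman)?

2

Repeatedly merge the two smallest:
W(4) + S(20) → 24
V(21) + 24 → 45
Q(25) + T(27) → 52
X(29) + 45 → 74
52 + 74 → 126
X sits 2 levels below the root, so its codeword is 2 bits.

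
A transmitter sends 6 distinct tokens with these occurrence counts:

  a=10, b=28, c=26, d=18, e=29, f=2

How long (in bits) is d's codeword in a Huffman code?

Build the tree from the bottom:
f(2) + a(10) → 12
12 + d(18) → 30
c(26) + b(28) → 54
e(29) + 30 → 59
54 + 59 → 113
The subtree containing d is merged 3 times, so code length = 3.

3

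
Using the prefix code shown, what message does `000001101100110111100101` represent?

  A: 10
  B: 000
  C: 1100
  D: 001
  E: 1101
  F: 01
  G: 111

BDACEGDF

Read left to right; each codeword is recognised as soon as it completes (prefix code):
  000→B | 001→D | 10→A | 1100→C | 1101→E | 111→G | 001→D | 01→F
Decoded message: BDACEGDF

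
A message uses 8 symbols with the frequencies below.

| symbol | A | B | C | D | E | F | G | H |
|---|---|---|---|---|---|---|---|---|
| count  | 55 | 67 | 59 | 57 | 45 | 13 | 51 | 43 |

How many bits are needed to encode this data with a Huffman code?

Greedily combine the two least-frequent nodes:
combine F(13), H(43) → 56
combine E(45), G(51) → 96
combine A(55), 56 → 111
combine D(57), C(59) → 116
combine B(67), 96 → 163
combine 111, 116 → 227
combine 163, 227 → 390
Each symbol's bit-cost is frequency × depth; summing gives 1159 bits (equivalently 56 + 96 + 111 + 116 + 163 + 227 + 390).

1159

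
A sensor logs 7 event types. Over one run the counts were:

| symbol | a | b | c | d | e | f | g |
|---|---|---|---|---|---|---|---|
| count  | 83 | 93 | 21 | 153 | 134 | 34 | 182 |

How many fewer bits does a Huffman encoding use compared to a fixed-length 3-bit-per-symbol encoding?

280

Fixed-length: 3 bits × 700 symbols = 2100 bits.
Huffman merges:
combine c(21), f(34) → 55
combine 55, a(83) → 138
combine b(93), e(134) → 227
combine 138, d(153) → 291
combine g(182), 227 → 409
combine 291, 409 → 700
Huffman total = 55 + 138 + 227 + 291 + 409 + 700 = 1820 bits.
Saving = 2100 − 1820 = 280 bits.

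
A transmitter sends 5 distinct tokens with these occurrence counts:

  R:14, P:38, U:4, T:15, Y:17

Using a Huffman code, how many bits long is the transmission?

188

Greedily combine the two least-frequent nodes:
merge U(4) and R(14): 18
merge T(15) and Y(17): 32
merge 18 and 32: 50
merge P(38) and 50: 88
Total encoded bits = sum of merged weights = 18 + 32 + 50 + 88 = 188.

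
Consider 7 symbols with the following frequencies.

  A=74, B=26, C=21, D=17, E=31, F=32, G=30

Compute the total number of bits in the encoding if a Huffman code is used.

Greedily combine the two least-frequent nodes:
combine D(17), C(21) → 38
combine B(26), G(30) → 56
combine E(31), F(32) → 63
combine 38, 56 → 94
combine 63, A(74) → 137
combine 94, 137 → 231
The encoded length is the sum of every internal node's weight: 38 + 56 + 63 + 94 + 137 + 231 = 619 bits.

619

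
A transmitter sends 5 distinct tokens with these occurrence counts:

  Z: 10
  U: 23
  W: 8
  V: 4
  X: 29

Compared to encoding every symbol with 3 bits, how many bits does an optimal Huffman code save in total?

Fixed-length: 3 bits × 74 symbols = 222 bits.
Huffman merges:
V(4) + W(8) → 12
Z(10) + 12 → 22
22 + U(23) → 45
X(29) + 45 → 74
Huffman total = 12 + 22 + 45 + 74 = 153 bits.
Saving = 222 − 153 = 69 bits.

69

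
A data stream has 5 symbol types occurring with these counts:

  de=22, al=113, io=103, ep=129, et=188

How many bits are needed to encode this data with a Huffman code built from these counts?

Build the Huffman tree bottom-up:
de(22) + io(103) → 125
al(113) + 125 → 238
ep(129) + et(188) → 317
238 + 317 → 555
Each symbol's bit-cost is frequency × depth; summing gives 1235 bits (equivalently 125 + 238 + 317 + 555).

1235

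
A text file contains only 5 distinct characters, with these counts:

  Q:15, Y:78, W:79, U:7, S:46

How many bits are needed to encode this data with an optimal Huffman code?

Build the Huffman tree bottom-up:
combine U(7), Q(15) → 22
combine 22, S(46) → 68
combine 68, Y(78) → 146
combine W(79), 146 → 225
Total encoded bits = sum of merged weights = 22 + 68 + 146 + 225 = 461.

461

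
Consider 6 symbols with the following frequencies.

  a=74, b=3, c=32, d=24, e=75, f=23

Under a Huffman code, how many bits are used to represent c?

2

Build the tree from the bottom:
merge b(3) and f(23): 26
merge d(24) and 26: 50
merge c(32) and 50: 82
merge a(74) and e(75): 149
merge 82 and 149: 231
The subtree containing c is merged 2 times, so code length = 2.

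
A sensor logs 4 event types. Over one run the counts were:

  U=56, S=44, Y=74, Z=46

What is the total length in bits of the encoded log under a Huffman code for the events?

Greedily combine the two least-frequent nodes:
S(44) + Z(46) → 90
U(56) + Y(74) → 130
90 + 130 → 220
The encoded length is the sum of every internal node's weight: 90 + 130 + 220 = 440 bits.

440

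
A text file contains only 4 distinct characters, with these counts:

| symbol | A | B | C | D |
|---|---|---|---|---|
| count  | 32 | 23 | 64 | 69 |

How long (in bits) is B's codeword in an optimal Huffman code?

3

Repeatedly merge the two smallest:
merge B(23) and A(32): 55
merge 55 and C(64): 119
merge D(69) and 119: 188
B's leaf is at depth 3, giving a 3-bit codeword.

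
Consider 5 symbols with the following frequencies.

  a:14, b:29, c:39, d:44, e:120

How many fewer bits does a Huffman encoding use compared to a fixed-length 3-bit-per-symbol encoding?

241

Fixed-length: 3 bits × 246 symbols = 738 bits.
Huffman merges:
combine a(14), b(29) → 43
combine c(39), 43 → 82
combine d(44), 82 → 126
combine e(120), 126 → 246
Huffman total = 43 + 82 + 126 + 246 = 497 bits.
Saving = 738 − 497 = 241 bits.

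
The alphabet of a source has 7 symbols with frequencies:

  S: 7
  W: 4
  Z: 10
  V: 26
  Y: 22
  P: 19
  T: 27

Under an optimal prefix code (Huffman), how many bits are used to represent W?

Build the tree from the bottom:
W(4) + S(7) → 11
Z(10) + 11 → 21
P(19) + 21 → 40
Y(22) + V(26) → 48
T(27) + 40 → 67
48 + 67 → 115
The subtree containing W is merged 5 times, so code length = 5.

5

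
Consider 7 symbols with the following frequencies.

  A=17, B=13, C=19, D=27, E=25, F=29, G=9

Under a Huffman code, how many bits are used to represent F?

Build the tree from the bottom:
merge G(9) and B(13): 22
merge A(17) and C(19): 36
merge 22 and E(25): 47
merge D(27) and F(29): 56
merge 36 and 47: 83
merge 56 and 83: 139
F's leaf is at depth 2, giving a 2-bit codeword.

2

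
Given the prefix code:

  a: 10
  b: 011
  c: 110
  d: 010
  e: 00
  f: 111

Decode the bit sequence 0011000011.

eceb

Read left to right; each codeword is recognised as soon as it completes (prefix code):
  00→e | 110→c | 00→e | 011→b
Decoded message: eceb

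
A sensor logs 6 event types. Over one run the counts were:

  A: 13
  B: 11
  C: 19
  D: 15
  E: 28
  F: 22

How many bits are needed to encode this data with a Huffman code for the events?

274

Build the Huffman tree bottom-up:
combine B(11), A(13) → 24
combine D(15), C(19) → 34
combine F(22), 24 → 46
combine E(28), 34 → 62
combine 46, 62 → 108
Total encoded bits = sum of merged weights = 24 + 34 + 46 + 62 + 108 = 274.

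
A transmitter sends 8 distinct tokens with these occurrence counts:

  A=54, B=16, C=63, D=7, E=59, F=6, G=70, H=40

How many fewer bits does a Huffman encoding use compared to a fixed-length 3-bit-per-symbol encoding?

Fixed-length: 3 bits × 315 symbols = 945 bits.
Huffman merges:
combine F(6), D(7) → 13
combine 13, B(16) → 29
combine 29, H(40) → 69
combine A(54), E(59) → 113
combine C(63), 69 → 132
combine G(70), 113 → 183
combine 132, 183 → 315
Huffman total = 13 + 29 + 69 + 113 + 132 + 183 + 315 = 854 bits.
Saving = 945 − 854 = 91 bits.

91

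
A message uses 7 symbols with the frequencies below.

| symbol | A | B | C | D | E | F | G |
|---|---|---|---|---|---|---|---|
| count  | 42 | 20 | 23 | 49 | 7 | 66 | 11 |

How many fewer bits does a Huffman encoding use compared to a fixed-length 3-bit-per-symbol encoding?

101

Fixed-length: 3 bits × 218 symbols = 654 bits.
Huffman merges:
combine E(7), G(11) → 18
combine 18, B(20) → 38
combine C(23), 38 → 61
combine A(42), D(49) → 91
combine 61, F(66) → 127
combine 91, 127 → 218
Huffman total = 18 + 38 + 61 + 91 + 127 + 218 = 553 bits.
Saving = 654 − 553 = 101 bits.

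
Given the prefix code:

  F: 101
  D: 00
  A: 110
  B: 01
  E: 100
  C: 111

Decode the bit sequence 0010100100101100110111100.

DFDEFEACE

Read left to right; each codeword is recognised as soon as it completes (prefix code):
  00→D | 101→F | 00→D | 100→E | 101→F | 100→E | 110→A | 111→C | 100→E
Decoded message: DFDEFEACE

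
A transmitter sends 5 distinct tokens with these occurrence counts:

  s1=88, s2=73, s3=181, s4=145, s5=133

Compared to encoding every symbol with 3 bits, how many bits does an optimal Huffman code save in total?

Fixed-length: 3 bits × 620 symbols = 1860 bits.
Huffman merges:
s2(73) + s1(88) → 161
s5(133) + s4(145) → 278
161 + s3(181) → 342
278 + 342 → 620
Huffman total = 161 + 278 + 342 + 620 = 1401 bits.
Saving = 1860 − 1401 = 459 bits.

459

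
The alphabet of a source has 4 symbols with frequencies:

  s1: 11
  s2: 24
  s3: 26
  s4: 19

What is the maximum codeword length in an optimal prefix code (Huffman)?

2

Merge the two lowest-weight nodes at each step:
merge s1(11) and s4(19): 30
merge s2(24) and s3(26): 50
merge 30 and 50: 80
Maximum depth reached is 2.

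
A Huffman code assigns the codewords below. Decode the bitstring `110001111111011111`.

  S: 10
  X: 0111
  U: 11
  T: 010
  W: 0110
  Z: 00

UZXUUXU

Read left to right; each codeword is recognised as soon as it completes (prefix code):
  11→U | 00→Z | 0111→X | 11→U | 11→U | 0111→X | 11→U
Decoded message: UZXUUXU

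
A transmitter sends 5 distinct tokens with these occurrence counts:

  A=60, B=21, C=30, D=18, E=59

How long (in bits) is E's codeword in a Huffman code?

Repeatedly merge the two smallest:
D(18) + B(21) → 39
C(30) + 39 → 69
E(59) + A(60) → 119
69 + 119 → 188
The subtree containing E is merged 2 times, so code length = 2.

2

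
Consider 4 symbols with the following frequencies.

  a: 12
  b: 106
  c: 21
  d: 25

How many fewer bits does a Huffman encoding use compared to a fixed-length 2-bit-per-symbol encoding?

73

Fixed-length: 2 bits × 164 symbols = 328 bits.
Huffman merges:
a(12) + c(21) → 33
d(25) + 33 → 58
58 + b(106) → 164
Huffman total = 33 + 58 + 164 = 255 bits.
Saving = 328 − 255 = 73 bits.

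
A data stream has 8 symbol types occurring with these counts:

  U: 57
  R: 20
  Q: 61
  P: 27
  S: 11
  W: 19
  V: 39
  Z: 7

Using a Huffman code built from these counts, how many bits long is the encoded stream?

660

Build the Huffman tree bottom-up:
merge Z(7) and S(11): 18
merge 18 and W(19): 37
merge R(20) and P(27): 47
merge 37 and V(39): 76
merge 47 and U(57): 104
merge Q(61) and 76: 137
merge 104 and 137: 241
The encoded length is the sum of every internal node's weight: 18 + 37 + 47 + 76 + 104 + 137 + 241 = 660 bits.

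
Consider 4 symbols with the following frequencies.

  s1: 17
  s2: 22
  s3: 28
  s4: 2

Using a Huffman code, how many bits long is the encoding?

129

Greedily combine the two least-frequent nodes:
combine s4(2), s1(17) → 19
combine 19, s2(22) → 41
combine s3(28), 41 → 69
Each symbol's bit-cost is frequency × depth; summing gives 129 bits (equivalently 19 + 41 + 69).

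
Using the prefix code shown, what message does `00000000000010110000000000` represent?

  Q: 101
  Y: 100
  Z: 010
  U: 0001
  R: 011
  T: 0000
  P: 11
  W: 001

TTTQYTT

Read left to right; each codeword is recognised as soon as it completes (prefix code):
  0000→T | 0000→T | 0000→T | 101→Q | 100→Y | 0000→T | 0000→T
Decoded message: TTTQYTT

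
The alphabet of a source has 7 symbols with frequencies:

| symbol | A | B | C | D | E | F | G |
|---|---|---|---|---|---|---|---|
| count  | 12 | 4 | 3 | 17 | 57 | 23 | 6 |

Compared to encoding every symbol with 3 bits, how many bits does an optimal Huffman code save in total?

Fixed-length: 3 bits × 122 symbols = 366 bits.
Huffman merges:
merge C(3) and B(4): 7
merge G(6) and 7: 13
merge A(12) and 13: 25
merge D(17) and F(23): 40
merge 25 and 40: 65
merge E(57) and 65: 122
Huffman total = 7 + 13 + 25 + 40 + 65 + 122 = 272 bits.
Saving = 366 − 272 = 94 bits.

94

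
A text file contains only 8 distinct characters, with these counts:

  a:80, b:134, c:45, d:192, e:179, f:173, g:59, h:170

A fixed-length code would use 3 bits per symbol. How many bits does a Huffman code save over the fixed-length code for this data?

88

Fixed-length: 3 bits × 1032 symbols = 3096 bits.
Huffman merges:
merge c(45) and g(59): 104
merge a(80) and 104: 184
merge b(134) and h(170): 304
merge f(173) and e(179): 352
merge 184 and d(192): 376
merge 304 and 352: 656
merge 376 and 656: 1032
Huffman total = 104 + 184 + 304 + 352 + 376 + 656 + 1032 = 3008 bits.
Saving = 3096 − 3008 = 88 bits.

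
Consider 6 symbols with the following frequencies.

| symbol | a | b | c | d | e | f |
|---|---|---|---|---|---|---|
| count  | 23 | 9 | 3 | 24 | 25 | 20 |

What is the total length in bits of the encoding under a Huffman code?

Build the Huffman tree bottom-up:
merge c(3) and b(9): 12
merge 12 and f(20): 32
merge a(23) and d(24): 47
merge e(25) and 32: 57
merge 47 and 57: 104
The encoded length is the sum of every internal node's weight: 12 + 32 + 47 + 57 + 104 = 252 bits.

252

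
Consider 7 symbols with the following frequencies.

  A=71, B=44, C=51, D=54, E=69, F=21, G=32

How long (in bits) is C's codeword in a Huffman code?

Build the tree from the bottom:
F(21) + G(32) → 53
B(44) + C(51) → 95
53 + D(54) → 107
E(69) + A(71) → 140
95 + 107 → 202
140 + 202 → 342
The subtree containing C is merged 3 times, so code length = 3.

3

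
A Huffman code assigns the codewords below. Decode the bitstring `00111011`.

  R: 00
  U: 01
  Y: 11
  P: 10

Read left to right; each codeword is recognised as soon as it completes (prefix code):
  00→R | 11→Y | 10→P | 11→Y
Decoded message: RYPY

RYPY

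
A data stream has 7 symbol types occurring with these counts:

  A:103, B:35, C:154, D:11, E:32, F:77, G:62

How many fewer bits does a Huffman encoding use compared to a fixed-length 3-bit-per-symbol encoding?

Fixed-length: 3 bits × 474 symbols = 1422 bits.
Huffman merges:
merge D(11) and E(32): 43
merge B(35) and 43: 78
merge G(62) and F(77): 139
merge 78 and A(103): 181
merge 139 and C(154): 293
merge 181 and 293: 474
Huffman total = 43 + 78 + 139 + 181 + 293 + 474 = 1208 bits.
Saving = 1422 − 1208 = 214 bits.

214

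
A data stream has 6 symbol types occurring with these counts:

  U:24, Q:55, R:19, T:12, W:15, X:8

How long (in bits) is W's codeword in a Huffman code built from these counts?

Huffman merges, smallest pair first:
X(8) + T(12) → 20
W(15) + R(19) → 34
20 + U(24) → 44
34 + 44 → 78
Q(55) + 78 → 133
W sits 3 levels below the root, so its codeword is 3 bits.

3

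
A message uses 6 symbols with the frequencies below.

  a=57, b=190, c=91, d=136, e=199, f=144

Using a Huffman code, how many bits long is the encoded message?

2062

Merge the two smallest weights repeatedly:
combine a(57), c(91) → 148
combine d(136), f(144) → 280
combine 148, b(190) → 338
combine e(199), 280 → 479
combine 338, 479 → 817
Each symbol's bit-cost is frequency × depth; summing gives 2062 bits (equivalently 148 + 280 + 338 + 479 + 817).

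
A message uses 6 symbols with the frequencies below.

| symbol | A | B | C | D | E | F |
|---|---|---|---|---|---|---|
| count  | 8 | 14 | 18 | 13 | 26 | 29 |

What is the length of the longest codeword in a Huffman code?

Merge the two lowest-weight nodes at each step:
combine A(8), D(13) → 21
combine B(14), C(18) → 32
combine 21, E(26) → 47
combine F(29), 32 → 61
combine 47, 61 → 108
Maximum depth reached is 3.

3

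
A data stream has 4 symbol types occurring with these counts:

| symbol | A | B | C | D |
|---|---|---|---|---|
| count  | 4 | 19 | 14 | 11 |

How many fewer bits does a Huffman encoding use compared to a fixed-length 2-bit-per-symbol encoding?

4

Fixed-length: 2 bits × 48 symbols = 96 bits.
Huffman merges:
merge A(4) and D(11): 15
merge C(14) and 15: 29
merge B(19) and 29: 48
Huffman total = 15 + 29 + 48 = 92 bits.
Saving = 96 − 92 = 4 bits.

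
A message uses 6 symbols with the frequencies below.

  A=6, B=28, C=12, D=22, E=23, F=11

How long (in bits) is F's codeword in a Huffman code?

4

Huffman merges, smallest pair first:
A(6) + F(11) → 17
C(12) + 17 → 29
D(22) + E(23) → 45
B(28) + 29 → 57
45 + 57 → 102
F sits 4 levels below the root, so its codeword is 4 bits.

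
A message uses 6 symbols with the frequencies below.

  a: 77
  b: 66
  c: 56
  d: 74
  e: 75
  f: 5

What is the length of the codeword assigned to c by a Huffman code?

4

Build the tree from the bottom:
merge f(5) and c(56): 61
merge 61 and b(66): 127
merge d(74) and e(75): 149
merge a(77) and 127: 204
merge 149 and 204: 353
c sits 4 levels below the root, so its codeword is 4 bits.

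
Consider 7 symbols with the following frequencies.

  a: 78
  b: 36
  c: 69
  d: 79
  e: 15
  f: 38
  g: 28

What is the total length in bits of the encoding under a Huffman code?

915

Build the Huffman tree bottom-up:
merge e(15) and g(28): 43
merge b(36) and f(38): 74
merge 43 and c(69): 112
merge 74 and a(78): 152
merge d(79) and 112: 191
merge 152 and 191: 343
Each symbol's bit-cost is frequency × depth; summing gives 915 bits (equivalently 43 + 74 + 112 + 152 + 191 + 343).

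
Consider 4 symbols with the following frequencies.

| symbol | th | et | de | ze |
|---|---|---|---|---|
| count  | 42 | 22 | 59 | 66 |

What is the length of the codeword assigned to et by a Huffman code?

Repeatedly merge the two smallest:
merge et(22) and th(42): 64
merge de(59) and 64: 123
merge ze(66) and 123: 189
The subtree containing et is merged 3 times, so code length = 3.

3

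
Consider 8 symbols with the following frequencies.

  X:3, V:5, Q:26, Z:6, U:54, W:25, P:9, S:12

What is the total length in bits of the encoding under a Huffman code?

355

Build the Huffman tree bottom-up:
X(3) + V(5) → 8
Z(6) + 8 → 14
P(9) + S(12) → 21
14 + 21 → 35
W(25) + Q(26) → 51
35 + 51 → 86
U(54) + 86 → 140
Each symbol's bit-cost is frequency × depth; summing gives 355 bits (equivalently 8 + 14 + 21 + 35 + 51 + 86 + 140).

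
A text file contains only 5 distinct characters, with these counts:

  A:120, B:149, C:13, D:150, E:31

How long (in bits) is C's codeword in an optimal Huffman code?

3

Huffman merges, smallest pair first:
merge C(13) and E(31): 44
merge 44 and A(120): 164
merge B(149) and D(150): 299
merge 164 and 299: 463
C's leaf is at depth 3, giving a 3-bit codeword.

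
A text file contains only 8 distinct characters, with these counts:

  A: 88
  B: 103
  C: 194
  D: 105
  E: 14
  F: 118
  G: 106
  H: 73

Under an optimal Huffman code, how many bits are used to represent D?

Repeatedly merge the two smallest:
combine E(14), H(73) → 87
combine 87, A(88) → 175
combine B(103), D(105) → 208
combine G(106), F(118) → 224
combine 175, C(194) → 369
combine 208, 224 → 432
combine 369, 432 → 801
D's leaf is at depth 3, giving a 3-bit codeword.

3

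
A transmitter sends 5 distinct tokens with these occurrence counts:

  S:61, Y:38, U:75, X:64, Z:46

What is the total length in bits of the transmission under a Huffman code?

Merge the two smallest weights repeatedly:
Y(38) + Z(46) → 84
S(61) + X(64) → 125
U(75) + 84 → 159
125 + 159 → 284
Each symbol's bit-cost is frequency × depth; summing gives 652 bits (equivalently 84 + 125 + 159 + 284).

652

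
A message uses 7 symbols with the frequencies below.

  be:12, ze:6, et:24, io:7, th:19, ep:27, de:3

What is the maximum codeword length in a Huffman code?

5

Merge the two lowest-weight nodes at each step:
de(3) + ze(6) → 9
io(7) + 9 → 16
be(12) + 16 → 28
th(19) + et(24) → 43
ep(27) + 28 → 55
43 + 55 → 98
The rarest symbols sit at the bottom; the longest codeword is 5 bits.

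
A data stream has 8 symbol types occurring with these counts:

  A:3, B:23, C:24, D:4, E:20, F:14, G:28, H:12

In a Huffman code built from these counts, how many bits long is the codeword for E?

Build the tree from the bottom:
merge A(3) and D(4): 7
merge 7 and H(12): 19
merge F(14) and 19: 33
merge E(20) and B(23): 43
merge C(24) and G(28): 52
merge 33 and 43: 76
merge 52 and 76: 128
The subtree containing E is merged 3 times, so code length = 3.

3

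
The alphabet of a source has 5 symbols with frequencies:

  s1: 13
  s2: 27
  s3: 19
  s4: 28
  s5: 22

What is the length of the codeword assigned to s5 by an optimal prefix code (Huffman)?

2

Huffman merges, smallest pair first:
merge s1(13) and s3(19): 32
merge s5(22) and s2(27): 49
merge s4(28) and 32: 60
merge 49 and 60: 109
The subtree containing s5 is merged 2 times, so code length = 2.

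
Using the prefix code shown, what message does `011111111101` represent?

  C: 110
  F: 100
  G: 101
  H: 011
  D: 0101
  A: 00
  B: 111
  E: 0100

Read left to right; each codeword is recognised as soon as it completes (prefix code):
  011→H | 111→B | 111→B | 101→G
Decoded message: HBBG

HBBG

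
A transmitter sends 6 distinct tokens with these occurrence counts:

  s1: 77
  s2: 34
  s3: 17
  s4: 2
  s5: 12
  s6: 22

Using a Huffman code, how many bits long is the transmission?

Build the Huffman tree bottom-up:
merge s4(2) and s5(12): 14
merge 14 and s3(17): 31
merge s6(22) and 31: 53
merge s2(34) and 53: 87
merge s1(77) and 87: 164
Each symbol's bit-cost is frequency × depth; summing gives 349 bits (equivalently 14 + 31 + 53 + 87 + 164).

349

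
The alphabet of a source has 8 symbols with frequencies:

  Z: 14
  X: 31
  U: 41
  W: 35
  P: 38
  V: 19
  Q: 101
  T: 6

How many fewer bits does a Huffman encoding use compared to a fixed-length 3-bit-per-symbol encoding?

Fixed-length: 3 bits × 285 symbols = 855 bits.
Huffman merges:
combine T(6), Z(14) → 20
combine V(19), 20 → 39
combine X(31), W(35) → 66
combine P(38), 39 → 77
combine U(41), 66 → 107
combine 77, Q(101) → 178
combine 107, 178 → 285
Huffman total = 20 + 39 + 66 + 77 + 107 + 178 + 285 = 772 bits.
Saving = 855 − 772 = 83 bits.

83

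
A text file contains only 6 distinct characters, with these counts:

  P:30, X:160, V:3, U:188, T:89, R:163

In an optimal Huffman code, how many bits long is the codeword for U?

Build the tree from the bottom:
V(3) + P(30) → 33
33 + T(89) → 122
122 + X(160) → 282
R(163) + U(188) → 351
282 + 351 → 633
U sits 2 levels below the root, so its codeword is 2 bits.

2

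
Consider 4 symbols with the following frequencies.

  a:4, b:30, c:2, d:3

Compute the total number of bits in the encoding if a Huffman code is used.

Build the Huffman tree bottom-up:
combine c(2), d(3) → 5
combine a(4), 5 → 9
combine 9, b(30) → 39
Total encoded bits = sum of merged weights = 5 + 9 + 39 = 53.

53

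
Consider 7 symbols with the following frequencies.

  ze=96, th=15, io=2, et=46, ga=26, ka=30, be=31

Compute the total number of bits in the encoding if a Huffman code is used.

Merge the two smallest weights repeatedly:
combine io(2), th(15) → 17
combine 17, ga(26) → 43
combine ka(30), be(31) → 61
combine 43, et(46) → 89
combine 61, 89 → 150
combine ze(96), 150 → 246
Each symbol's bit-cost is frequency × depth; summing gives 606 bits (equivalently 17 + 43 + 61 + 89 + 150 + 246).

606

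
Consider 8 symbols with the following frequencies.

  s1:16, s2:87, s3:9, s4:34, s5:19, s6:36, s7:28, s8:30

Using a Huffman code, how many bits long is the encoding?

715

Merge the two smallest weights repeatedly:
s3(9) + s1(16) → 25
s5(19) + 25 → 44
s7(28) + s8(30) → 58
s4(34) + s6(36) → 70
44 + 58 → 102
70 + s2(87) → 157
102 + 157 → 259
Each symbol's bit-cost is frequency × depth; summing gives 715 bits (equivalently 25 + 44 + 58 + 70 + 102 + 157 + 259).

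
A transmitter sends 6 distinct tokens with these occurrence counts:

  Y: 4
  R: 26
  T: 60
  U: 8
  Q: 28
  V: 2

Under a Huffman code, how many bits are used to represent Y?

5

Repeatedly merge the two smallest:
V(2) + Y(4) → 6
6 + U(8) → 14
14 + R(26) → 40
Q(28) + 40 → 68
T(60) + 68 → 128
Y's leaf is at depth 5, giving a 5-bit codeword.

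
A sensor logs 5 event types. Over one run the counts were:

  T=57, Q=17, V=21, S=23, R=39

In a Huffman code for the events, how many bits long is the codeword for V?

3

Huffman merges, smallest pair first:
merge Q(17) and V(21): 38
merge S(23) and 38: 61
merge R(39) and T(57): 96
merge 61 and 96: 157
V's leaf is at depth 3, giving a 3-bit codeword.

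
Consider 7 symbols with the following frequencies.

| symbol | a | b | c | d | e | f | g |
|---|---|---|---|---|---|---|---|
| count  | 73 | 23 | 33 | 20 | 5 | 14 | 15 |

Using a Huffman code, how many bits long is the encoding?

456

Merge the two smallest weights repeatedly:
combine e(5), f(14) → 19
combine g(15), 19 → 34
combine d(20), b(23) → 43
combine c(33), 34 → 67
combine 43, 67 → 110
combine a(73), 110 → 183
Total encoded bits = sum of merged weights = 19 + 34 + 43 + 67 + 110 + 183 = 456.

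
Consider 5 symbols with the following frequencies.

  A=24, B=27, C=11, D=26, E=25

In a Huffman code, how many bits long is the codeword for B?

Repeatedly merge the two smallest:
C(11) + A(24) → 35
E(25) + D(26) → 51
B(27) + 35 → 62
51 + 62 → 113
B's leaf is at depth 2, giving a 2-bit codeword.

2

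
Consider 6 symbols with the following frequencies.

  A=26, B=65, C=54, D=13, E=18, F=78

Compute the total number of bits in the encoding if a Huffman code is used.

Build the Huffman tree bottom-up:
D(13) + E(18) → 31
A(26) + 31 → 57
C(54) + 57 → 111
B(65) + F(78) → 143
111 + 143 → 254
The encoded length is the sum of every internal node's weight: 31 + 57 + 111 + 143 + 254 = 596 bits.

596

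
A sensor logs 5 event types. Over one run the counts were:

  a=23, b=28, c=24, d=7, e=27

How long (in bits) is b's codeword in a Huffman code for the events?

2

Build the tree from the bottom:
d(7) + a(23) → 30
c(24) + e(27) → 51
b(28) + 30 → 58
51 + 58 → 109
The subtree containing b is merged 2 times, so code length = 2.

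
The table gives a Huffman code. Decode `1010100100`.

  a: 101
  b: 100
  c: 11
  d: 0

Read left to right; each codeword is recognised as soon as it completes (prefix code):
  101→a | 0→d | 100→b | 100→b
Decoded message: adbb

adbb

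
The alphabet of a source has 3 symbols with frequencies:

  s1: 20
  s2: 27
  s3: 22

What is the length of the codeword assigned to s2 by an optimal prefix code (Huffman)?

1

Huffman merges, smallest pair first:
s1(20) + s3(22) → 42
s2(27) + 42 → 69
s2 is a child of the root — depth 1, so its codeword is a single bit.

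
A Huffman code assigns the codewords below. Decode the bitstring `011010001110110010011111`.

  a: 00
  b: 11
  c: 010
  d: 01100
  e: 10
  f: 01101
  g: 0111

fagdegb

Read left to right; each codeword is recognised as soon as it completes (prefix code):
  01101→f | 00→a | 0111→g | 01100→d | 10→e | 0111→g | 11→b
Decoded message: fagdegb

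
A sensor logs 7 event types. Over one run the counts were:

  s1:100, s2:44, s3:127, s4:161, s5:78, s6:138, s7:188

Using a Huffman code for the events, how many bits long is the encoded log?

2281

Merge the two smallest weights repeatedly:
merge s2(44) and s5(78): 122
merge s1(100) and 122: 222
merge s3(127) and s6(138): 265
merge s4(161) and s7(188): 349
merge 222 and 265: 487
merge 349 and 487: 836
Each symbol's bit-cost is frequency × depth; summing gives 2281 bits (equivalently 122 + 222 + 265 + 349 + 487 + 836).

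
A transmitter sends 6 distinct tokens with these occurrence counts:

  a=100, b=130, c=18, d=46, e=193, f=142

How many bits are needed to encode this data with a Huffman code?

1486

Greedily combine the two least-frequent nodes:
c(18) + d(46) → 64
64 + a(100) → 164
b(130) + f(142) → 272
164 + e(193) → 357
272 + 357 → 629
Each symbol's bit-cost is frequency × depth; summing gives 1486 bits (equivalently 64 + 164 + 272 + 357 + 629).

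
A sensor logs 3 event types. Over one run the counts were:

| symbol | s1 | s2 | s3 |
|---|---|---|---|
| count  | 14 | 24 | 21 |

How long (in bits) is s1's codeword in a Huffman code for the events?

2

Build the tree from the bottom:
merge s1(14) and s3(21): 35
merge s2(24) and 35: 59
s1 sits 2 levels below the root, so its codeword is 2 bits.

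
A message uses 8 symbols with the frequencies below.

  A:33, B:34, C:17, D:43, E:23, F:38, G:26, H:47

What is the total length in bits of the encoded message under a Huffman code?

776

Build the Huffman tree bottom-up:
C(17) + E(23) → 40
G(26) + A(33) → 59
B(34) + F(38) → 72
40 + D(43) → 83
H(47) + 59 → 106
72 + 83 → 155
106 + 155 → 261
Each symbol's bit-cost is frequency × depth; summing gives 776 bits (equivalently 40 + 59 + 72 + 83 + 106 + 155 + 261).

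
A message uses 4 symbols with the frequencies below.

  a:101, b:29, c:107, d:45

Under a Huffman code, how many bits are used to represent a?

Build the tree from the bottom:
merge b(29) and d(45): 74
merge 74 and a(101): 175
merge c(107) and 175: 282
a's leaf is at depth 2, giving a 2-bit codeword.

2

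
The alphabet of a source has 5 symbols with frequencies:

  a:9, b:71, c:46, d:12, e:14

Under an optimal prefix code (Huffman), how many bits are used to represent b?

1

Repeatedly merge the two smallest:
combine a(9), d(12) → 21
combine e(14), 21 → 35
combine 35, c(46) → 81
combine b(71), 81 → 152
b is merged only at the final step, so code length = 1.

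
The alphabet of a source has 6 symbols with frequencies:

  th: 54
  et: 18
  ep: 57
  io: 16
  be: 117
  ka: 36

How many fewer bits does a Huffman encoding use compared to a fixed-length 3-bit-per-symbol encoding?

Fixed-length: 3 bits × 298 symbols = 894 bits.
Huffman merges:
merge io(16) and et(18): 34
merge 34 and ka(36): 70
merge th(54) and ep(57): 111
merge 70 and 111: 181
merge be(117) and 181: 298
Huffman total = 34 + 70 + 111 + 181 + 298 = 694 bits.
Saving = 894 − 694 = 200 bits.

200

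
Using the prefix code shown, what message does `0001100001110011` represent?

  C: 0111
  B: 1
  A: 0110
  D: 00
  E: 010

Read left to right; each codeword is recognised as soon as it completes (prefix code):
  00→D | 0110→A | 00→D | 0111→C | 00→D | 1→B | 1→B
Decoded message: DADCDBB

DADCDBB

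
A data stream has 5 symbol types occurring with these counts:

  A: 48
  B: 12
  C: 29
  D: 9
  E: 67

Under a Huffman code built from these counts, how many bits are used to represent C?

3

Build the tree from the bottom:
combine D(9), B(12) → 21
combine 21, C(29) → 50
combine A(48), 50 → 98
combine E(67), 98 → 165
C sits 3 levels below the root, so its codeword is 3 bits.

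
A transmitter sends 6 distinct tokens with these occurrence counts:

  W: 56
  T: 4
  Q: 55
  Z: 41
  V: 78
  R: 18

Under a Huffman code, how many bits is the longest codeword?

Merge the two lowest-weight nodes at each step:
merge T(4) and R(18): 22
merge 22 and Z(41): 63
merge Q(55) and W(56): 111
merge 63 and V(78): 141
merge 111 and 141: 252
The rarest symbols sit at the bottom; the longest codeword is 4 bits.

4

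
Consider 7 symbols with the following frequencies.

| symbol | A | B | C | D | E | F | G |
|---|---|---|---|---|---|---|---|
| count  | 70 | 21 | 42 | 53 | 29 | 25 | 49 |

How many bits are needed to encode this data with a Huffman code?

Build the Huffman tree bottom-up:
combine B(21), F(25) → 46
combine E(29), C(42) → 71
combine 46, G(49) → 95
combine D(53), A(70) → 123
combine 71, 95 → 166
combine 123, 166 → 289
Each symbol's bit-cost is frequency × depth; summing gives 790 bits (equivalently 46 + 71 + 95 + 123 + 166 + 289).

790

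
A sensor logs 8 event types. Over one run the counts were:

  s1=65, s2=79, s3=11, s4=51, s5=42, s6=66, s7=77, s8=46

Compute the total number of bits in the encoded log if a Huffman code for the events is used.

1285

Merge the two smallest weights repeatedly:
combine s3(11), s5(42) → 53
combine s8(46), s4(51) → 97
combine 53, s1(65) → 118
combine s6(66), s7(77) → 143
combine s2(79), 97 → 176
combine 118, 143 → 261
combine 176, 261 → 437
Each symbol's bit-cost is frequency × depth; summing gives 1285 bits (equivalently 53 + 97 + 118 + 143 + 176 + 261 + 437).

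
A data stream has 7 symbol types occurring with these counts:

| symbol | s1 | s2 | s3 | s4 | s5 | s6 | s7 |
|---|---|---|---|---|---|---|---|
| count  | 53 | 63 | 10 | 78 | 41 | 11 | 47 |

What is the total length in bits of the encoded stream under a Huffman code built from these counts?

789

Greedily combine the two least-frequent nodes:
s3(10) + s6(11) → 21
21 + s5(41) → 62
s7(47) + s1(53) → 100
62 + s2(63) → 125
s4(78) + 100 → 178
125 + 178 → 303
Total encoded bits = sum of merged weights = 21 + 62 + 100 + 125 + 178 + 303 = 789.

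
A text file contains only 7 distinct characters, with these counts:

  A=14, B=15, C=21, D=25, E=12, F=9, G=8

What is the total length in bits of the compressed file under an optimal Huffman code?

Greedily combine the two least-frequent nodes:
G(8) + F(9) → 17
E(12) + A(14) → 26
B(15) + 17 → 32
C(21) + D(25) → 46
26 + 32 → 58
46 + 58 → 104
The encoded length is the sum of every internal node's weight: 17 + 26 + 32 + 46 + 58 + 104 = 283 bits.

283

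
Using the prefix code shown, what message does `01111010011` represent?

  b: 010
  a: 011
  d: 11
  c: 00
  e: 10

adba

Read left to right; each codeword is recognised as soon as it completes (prefix code):
  011→a | 11→d | 010→b | 011→a
Decoded message: adba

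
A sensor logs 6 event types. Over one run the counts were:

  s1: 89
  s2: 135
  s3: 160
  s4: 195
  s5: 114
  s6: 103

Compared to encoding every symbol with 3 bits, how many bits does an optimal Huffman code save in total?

355

Fixed-length: 3 bits × 796 symbols = 2388 bits.
Huffman merges:
merge s1(89) and s6(103): 192
merge s5(114) and s2(135): 249
merge s3(160) and 192: 352
merge s4(195) and 249: 444
merge 352 and 444: 796
Huffman total = 192 + 249 + 352 + 444 + 796 = 2033 bits.
Saving = 2388 − 2033 = 355 bits.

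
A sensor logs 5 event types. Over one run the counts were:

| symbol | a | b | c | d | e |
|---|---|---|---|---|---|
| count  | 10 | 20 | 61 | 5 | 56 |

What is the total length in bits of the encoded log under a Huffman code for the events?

293

Merge the two smallest weights repeatedly:
merge d(5) and a(10): 15
merge 15 and b(20): 35
merge 35 and e(56): 91
merge c(61) and 91: 152
Each symbol's bit-cost is frequency × depth; summing gives 293 bits (equivalently 15 + 35 + 91 + 152).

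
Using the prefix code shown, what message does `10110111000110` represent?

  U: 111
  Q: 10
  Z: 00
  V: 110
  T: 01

Read left to right; each codeword is recognised as soon as it completes (prefix code):
  10→Q | 110→V | 111→U | 00→Z | 01→T | 10→Q
Decoded message: QVUZTQ

QVUZTQ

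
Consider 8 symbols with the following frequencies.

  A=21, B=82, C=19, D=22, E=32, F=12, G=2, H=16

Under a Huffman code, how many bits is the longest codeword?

5

Merge the two lowest-weight nodes at each step:
merge G(2) and F(12): 14
merge 14 and H(16): 30
merge C(19) and A(21): 40
merge D(22) and 30: 52
merge E(32) and 40: 72
merge 52 and 72: 124
merge B(82) and 124: 206
The rarest symbols sit at the bottom; the longest codeword is 5 bits.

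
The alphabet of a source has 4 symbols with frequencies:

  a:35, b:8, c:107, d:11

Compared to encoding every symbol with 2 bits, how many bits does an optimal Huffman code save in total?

88

Fixed-length: 2 bits × 161 symbols = 322 bits.
Huffman merges:
b(8) + d(11) → 19
19 + a(35) → 54
54 + c(107) → 161
Huffman total = 19 + 54 + 161 = 234 bits.
Saving = 322 − 234 = 88 bits.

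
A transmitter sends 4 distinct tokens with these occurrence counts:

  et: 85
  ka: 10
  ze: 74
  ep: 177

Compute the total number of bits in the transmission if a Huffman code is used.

Merge the two smallest weights repeatedly:
combine ka(10), ze(74) → 84
combine 84, et(85) → 169
combine 169, ep(177) → 346
Each symbol's bit-cost is frequency × depth; summing gives 599 bits (equivalently 84 + 169 + 346).

599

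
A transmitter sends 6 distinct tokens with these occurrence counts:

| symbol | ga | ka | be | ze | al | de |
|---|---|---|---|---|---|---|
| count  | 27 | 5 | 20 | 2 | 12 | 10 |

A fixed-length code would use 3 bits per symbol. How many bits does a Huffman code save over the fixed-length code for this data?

52

Fixed-length: 3 bits × 76 symbols = 228 bits.
Huffman merges:
combine ze(2), ka(5) → 7
combine 7, de(10) → 17
combine al(12), 17 → 29
combine be(20), ga(27) → 47
combine 29, 47 → 76
Huffman total = 7 + 17 + 29 + 47 + 76 = 176 bits.
Saving = 228 − 176 = 52 bits.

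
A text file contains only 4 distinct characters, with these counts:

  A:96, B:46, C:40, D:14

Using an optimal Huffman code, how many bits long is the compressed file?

Build the Huffman tree bottom-up:
D(14) + C(40) → 54
B(46) + 54 → 100
A(96) + 100 → 196
The encoded length is the sum of every internal node's weight: 54 + 100 + 196 = 350 bits.

350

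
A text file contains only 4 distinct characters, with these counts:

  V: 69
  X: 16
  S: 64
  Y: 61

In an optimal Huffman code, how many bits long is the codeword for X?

Repeatedly merge the two smallest:
X(16) + Y(61) → 77
S(64) + V(69) → 133
77 + 133 → 210
X sits 2 levels below the root, so its codeword is 2 bits.

2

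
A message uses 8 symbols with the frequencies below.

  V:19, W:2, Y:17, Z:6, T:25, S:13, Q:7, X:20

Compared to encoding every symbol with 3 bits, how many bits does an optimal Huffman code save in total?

Fixed-length: 3 bits × 109 symbols = 327 bits.
Huffman merges:
W(2) + Z(6) → 8
Q(7) + 8 → 15
S(13) + 15 → 28
Y(17) + V(19) → 36
X(20) + T(25) → 45
28 + 36 → 64
45 + 64 → 109
Huffman total = 8 + 15 + 28 + 36 + 45 + 64 + 109 = 305 bits.
Saving = 327 − 305 = 22 bits.

22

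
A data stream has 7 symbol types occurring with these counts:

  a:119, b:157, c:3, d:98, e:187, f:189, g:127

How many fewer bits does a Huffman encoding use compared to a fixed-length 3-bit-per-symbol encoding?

Fixed-length: 3 bits × 880 symbols = 2640 bits.
Huffman merges:
merge c(3) and d(98): 101
merge 101 and a(119): 220
merge g(127) and b(157): 284
merge e(187) and f(189): 376
merge 220 and 284: 504
merge 376 and 504: 880
Huffman total = 101 + 220 + 284 + 376 + 504 + 880 = 2365 bits.
Saving = 2640 − 2365 = 275 bits.

275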